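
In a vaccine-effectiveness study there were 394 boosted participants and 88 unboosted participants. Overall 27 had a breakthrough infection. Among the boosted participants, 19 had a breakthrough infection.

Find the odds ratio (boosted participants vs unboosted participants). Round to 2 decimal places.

OR = 0.51

boosted participants without the outcome: 394 − 19 = 375
unboosted participants with the outcome: 27 − 19 = 8
unboosted participants without the outcome: 88 − 8 = 80
OR = (19 × 80) / (375 × 8) = 1520/3000 ≈ 0.51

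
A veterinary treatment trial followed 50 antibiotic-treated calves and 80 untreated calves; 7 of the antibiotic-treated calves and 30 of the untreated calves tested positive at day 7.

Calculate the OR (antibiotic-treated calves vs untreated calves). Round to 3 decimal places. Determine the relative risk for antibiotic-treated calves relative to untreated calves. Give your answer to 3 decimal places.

odds, antibiotic-treated calves = 7/43 = 0.1628
odds, untreated calves = 30/50 = 0.6000
OR = 0.1628 / 0.6000 = 0.271
risk, antibiotic-treated calves = 7/50 = 0.1400
risk, untreated calves = 30/80 = 0.3750
RR = 0.1400 / 0.3750 = 0.373

OR = 0.271; RR = 0.373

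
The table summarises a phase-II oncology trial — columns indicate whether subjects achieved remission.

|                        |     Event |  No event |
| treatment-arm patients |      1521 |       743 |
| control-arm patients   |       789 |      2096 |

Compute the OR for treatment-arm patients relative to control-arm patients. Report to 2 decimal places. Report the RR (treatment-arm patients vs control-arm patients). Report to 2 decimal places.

OR = (1521 × 2096) / (743 × 789) = 3188016/586227 ≈ 5.44
risk, treatment-arm patients = 1521/2264 = 0.6718
risk, control-arm patients = 789/2885 = 0.2735
RR = 0.6718 / 0.2735 = 2.46

OR = 5.44; RR = 2.46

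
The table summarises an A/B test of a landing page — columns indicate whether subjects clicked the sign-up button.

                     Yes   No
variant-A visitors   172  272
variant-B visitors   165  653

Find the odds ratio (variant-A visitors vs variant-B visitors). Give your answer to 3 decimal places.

odds, variant-A visitors = 172/272 = 0.6324
odds, variant-B visitors = 165/653 = 0.2527
OR = 0.6324 / 0.2527 = 2.503

2.503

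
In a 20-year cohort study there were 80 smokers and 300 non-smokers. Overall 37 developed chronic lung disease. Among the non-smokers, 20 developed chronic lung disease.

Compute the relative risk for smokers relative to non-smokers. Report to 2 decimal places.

RR: 3.19

smokers with the outcome: 37 − 20 = 17
smokers without the outcome: 80 − 17 = 63
non-smokers without the outcome: 300 − 20 = 280
risk, smokers = 17/80 = 0.2125
risk, non-smokers = 20/300 = 0.0667
RR = 0.2125 / 0.0667 = 3.19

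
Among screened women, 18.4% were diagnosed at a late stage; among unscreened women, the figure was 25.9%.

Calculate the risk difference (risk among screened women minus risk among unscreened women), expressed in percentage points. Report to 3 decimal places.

risk difference = 0.1840 − 0.2590 = -0.0750 → -7.500 percentage points

RD ≈ -7.500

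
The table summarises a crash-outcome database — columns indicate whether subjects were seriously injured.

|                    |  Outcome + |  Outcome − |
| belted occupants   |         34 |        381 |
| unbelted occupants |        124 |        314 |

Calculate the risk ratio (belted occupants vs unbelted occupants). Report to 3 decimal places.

risk, belted occupants = 34/415 = 0.0819
risk, unbelted occupants = 124/438 = 0.2831
RR = 0.0819 / 0.2831 = 0.289

RR ≈ 0.289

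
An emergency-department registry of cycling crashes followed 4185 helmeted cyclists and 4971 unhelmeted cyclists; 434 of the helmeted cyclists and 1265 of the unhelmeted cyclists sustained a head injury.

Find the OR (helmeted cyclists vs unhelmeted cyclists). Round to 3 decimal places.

0.339

odds, helmeted cyclists = 434/3751 = 0.1157
odds, unhelmeted cyclists = 1265/3706 = 0.3413
OR = 0.1157 / 0.3413 = 0.339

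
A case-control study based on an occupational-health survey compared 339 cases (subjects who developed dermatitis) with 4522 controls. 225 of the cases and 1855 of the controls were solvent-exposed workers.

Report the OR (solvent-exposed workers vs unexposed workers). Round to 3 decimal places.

odds, solvent-exposed workers = 225/1855 = 0.12129
odds, unexposed workers = 114/2667 = 0.04274
OR = 0.12129 / 0.04274 = 2.838

OR = 2.838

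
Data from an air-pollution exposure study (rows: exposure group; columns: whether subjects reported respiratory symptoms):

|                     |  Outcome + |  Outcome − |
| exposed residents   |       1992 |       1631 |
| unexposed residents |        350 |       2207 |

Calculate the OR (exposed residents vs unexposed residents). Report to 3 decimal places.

OR = (1992 × 2207) / (1631 × 350) = 4396344/570850 ≈ 7.701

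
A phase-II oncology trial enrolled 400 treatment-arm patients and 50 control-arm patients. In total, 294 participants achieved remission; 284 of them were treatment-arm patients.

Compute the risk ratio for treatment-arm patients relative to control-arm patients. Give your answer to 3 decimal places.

RR ≈ 3.550

treatment-arm patients without the outcome: 400 − 284 = 116
control-arm patients with the outcome: 294 − 284 = 10
control-arm patients without the outcome: 50 − 10 = 40
risk, treatment-arm patients = 284/400 = 0.7100
risk, control-arm patients = 10/50 = 0.2000
RR = 0.7100 / 0.2000 = 3.550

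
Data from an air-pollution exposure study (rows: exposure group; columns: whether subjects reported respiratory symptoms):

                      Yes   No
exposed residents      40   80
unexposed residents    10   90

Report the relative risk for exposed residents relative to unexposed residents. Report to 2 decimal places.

3.33

risk, exposed residents = 40/120 = 0.3333
risk, unexposed residents = 10/100 = 0.1000
RR = 0.3333 / 0.1000 = 3.33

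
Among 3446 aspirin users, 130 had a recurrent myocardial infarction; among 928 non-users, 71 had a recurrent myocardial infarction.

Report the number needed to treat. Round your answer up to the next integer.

risk, aspirin users = 130/3446 = 0.037725
risk, non-users = 71/928 = 0.076509
absolute risk difference = 0.038784
1 / 0.038784 = 25.784 → round up → 26

26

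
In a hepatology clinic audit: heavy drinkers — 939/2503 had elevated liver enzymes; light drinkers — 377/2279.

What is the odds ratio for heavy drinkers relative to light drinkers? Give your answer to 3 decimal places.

3.029

odds, heavy drinkers = 939/1564 = 0.6004
odds, light drinkers = 377/1902 = 0.1982
OR = 0.6004 / 0.1982 = 3.029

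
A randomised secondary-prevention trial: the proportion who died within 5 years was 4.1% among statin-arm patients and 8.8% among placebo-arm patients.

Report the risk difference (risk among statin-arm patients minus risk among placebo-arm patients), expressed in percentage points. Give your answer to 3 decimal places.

risk difference = 0.04100 − 0.08800 = -0.04700 → -4.700 percentage points

RD: -4.700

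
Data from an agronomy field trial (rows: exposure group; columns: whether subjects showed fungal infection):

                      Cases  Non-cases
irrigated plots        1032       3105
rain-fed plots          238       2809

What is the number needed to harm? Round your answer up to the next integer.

NNH ≈ 6

risk, irrigated plots = 1032/4137 = 0.249456
risk, rain-fed plots = 238/3047 = 0.078110
absolute risk difference = 0.171347
1 / 0.171347 = 5.836 → round up → 6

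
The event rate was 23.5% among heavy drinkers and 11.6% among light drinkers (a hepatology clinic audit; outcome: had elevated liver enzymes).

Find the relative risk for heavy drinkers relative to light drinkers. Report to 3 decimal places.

RR = 0.2350 / 0.1160 = 2.026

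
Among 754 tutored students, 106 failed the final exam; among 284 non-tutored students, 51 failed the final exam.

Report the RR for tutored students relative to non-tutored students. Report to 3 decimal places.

risk, tutored students = 106/754 = 0.1406
risk, non-tutored students = 51/284 = 0.1796
RR = 0.1406 / 0.1796 = 0.783

0.783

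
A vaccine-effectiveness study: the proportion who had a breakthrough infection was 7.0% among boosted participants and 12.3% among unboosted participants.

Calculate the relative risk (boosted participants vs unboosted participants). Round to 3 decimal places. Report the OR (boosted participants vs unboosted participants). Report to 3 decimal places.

RR = 0.569; OR = 0.537

RR = 0.0700 / 0.1230 = 0.569
odds, boosted participants = 0.0700/0.9300 = 0.0753
odds, unboosted participants = 0.1230/0.8770 = 0.1403
OR = 0.0753 / 0.1403 = 0.537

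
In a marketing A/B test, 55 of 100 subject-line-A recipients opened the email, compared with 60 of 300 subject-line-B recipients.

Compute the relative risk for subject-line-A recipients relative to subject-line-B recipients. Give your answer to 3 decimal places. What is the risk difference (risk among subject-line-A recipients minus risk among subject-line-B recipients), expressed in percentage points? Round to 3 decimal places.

risk, subject-line-A recipients = 55/100 = 0.5500
risk, subject-line-B recipients = 60/300 = 0.2000
RR = 0.5500 / 0.2000 = 2.750
risk difference = 0.5500 − 0.2000 = 0.3500 → 35.000 percentage points

RR = 2.750; RD = 35.000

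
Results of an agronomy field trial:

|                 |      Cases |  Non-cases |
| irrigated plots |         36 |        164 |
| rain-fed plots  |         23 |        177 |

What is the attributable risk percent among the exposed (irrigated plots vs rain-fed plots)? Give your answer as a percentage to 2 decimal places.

AR% = 36.11%

risk, irrigated plots = 36/200 = 0.1800
risk, rain-fed plots = 23/200 = 0.1150
AR% = (0.1800 − 0.1150) / 0.1800 = 0.3611 → 36.11%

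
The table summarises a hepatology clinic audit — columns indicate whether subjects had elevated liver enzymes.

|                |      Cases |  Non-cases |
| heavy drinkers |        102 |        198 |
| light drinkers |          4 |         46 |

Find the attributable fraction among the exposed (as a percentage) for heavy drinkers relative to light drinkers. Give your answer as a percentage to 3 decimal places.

risk, heavy drinkers = 102/300 = 0.3400
risk, light drinkers = 4/50 = 0.0800
AR% = (0.3400 − 0.0800) / 0.3400 = 0.7647 → 76.471%

AR% = 76.471%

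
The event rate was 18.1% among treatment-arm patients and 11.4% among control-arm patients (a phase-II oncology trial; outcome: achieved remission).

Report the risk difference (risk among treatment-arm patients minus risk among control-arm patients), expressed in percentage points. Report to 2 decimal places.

6.70

risk difference = 0.1810 − 0.1140 = 0.0670 → 6.70 percentage points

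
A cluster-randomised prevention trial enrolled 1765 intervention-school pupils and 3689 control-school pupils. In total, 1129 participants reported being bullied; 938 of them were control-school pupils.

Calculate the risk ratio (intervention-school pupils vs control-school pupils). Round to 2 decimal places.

intervention-school pupils with the outcome: 1129 − 938 = 191
intervention-school pupils without the outcome: 1765 − 191 = 1574
control-school pupils without the outcome: 3689 − 938 = 2751
risk, intervention-school pupils = 191/1765 = 0.1082
risk, control-school pupils = 938/3689 = 0.2543
RR = 0.1082 / 0.2543 = 0.43

0.43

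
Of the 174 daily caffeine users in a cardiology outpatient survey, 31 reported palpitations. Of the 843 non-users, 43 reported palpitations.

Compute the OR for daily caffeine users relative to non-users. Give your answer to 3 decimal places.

OR = (31 × 800) / (143 × 43) = 24800/6149 ≈ 4.033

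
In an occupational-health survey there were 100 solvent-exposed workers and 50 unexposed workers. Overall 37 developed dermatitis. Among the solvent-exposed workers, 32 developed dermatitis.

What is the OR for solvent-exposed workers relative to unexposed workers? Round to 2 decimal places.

solvent-exposed workers without the outcome: 100 − 32 = 68
unexposed workers with the outcome: 37 − 32 = 5
unexposed workers without the outcome: 50 − 5 = 45
OR = (32 × 45) / (68 × 5) = 1440/340 ≈ 4.24

OR = 4.24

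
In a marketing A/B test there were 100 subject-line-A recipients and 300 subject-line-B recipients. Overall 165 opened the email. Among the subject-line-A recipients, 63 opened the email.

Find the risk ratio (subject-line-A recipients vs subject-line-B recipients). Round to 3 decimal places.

1.853

subject-line-A recipients without the outcome: 100 − 63 = 37
subject-line-B recipients with the outcome: 165 − 63 = 102
subject-line-B recipients without the outcome: 300 − 102 = 198
risk, subject-line-A recipients = 63/100 = 0.6300
risk, subject-line-B recipients = 102/300 = 0.3400
RR = 0.6300 / 0.3400 = 1.853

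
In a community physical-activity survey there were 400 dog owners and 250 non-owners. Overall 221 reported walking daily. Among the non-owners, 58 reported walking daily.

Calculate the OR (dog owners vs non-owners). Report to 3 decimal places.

dog owners with the outcome: 221 − 58 = 163
dog owners without the outcome: 400 − 163 = 237
non-owners without the outcome: 250 − 58 = 192
odds, dog owners = 163/237 = 0.6878
odds, non-owners = 58/192 = 0.3021
OR = 0.6878 / 0.3021 = 2.277

OR ≈ 2.277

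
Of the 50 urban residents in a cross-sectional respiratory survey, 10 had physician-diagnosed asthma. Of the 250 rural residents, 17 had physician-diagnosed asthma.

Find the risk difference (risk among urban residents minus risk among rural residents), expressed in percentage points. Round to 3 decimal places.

risk, urban residents = 10/50 = 0.2000
risk, rural residents = 17/250 = 0.0680
risk difference = 0.2000 − 0.0680 = 0.1320 → 13.200 percentage points

RD: 13.200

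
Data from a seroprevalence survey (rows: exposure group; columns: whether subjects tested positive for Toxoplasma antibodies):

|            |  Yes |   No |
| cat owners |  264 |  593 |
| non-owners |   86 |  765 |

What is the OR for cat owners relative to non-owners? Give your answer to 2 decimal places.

odds, cat owners = 264/593 = 0.4452
odds, non-owners = 86/765 = 0.1124
OR = 0.4452 / 0.1124 = 3.96

3.96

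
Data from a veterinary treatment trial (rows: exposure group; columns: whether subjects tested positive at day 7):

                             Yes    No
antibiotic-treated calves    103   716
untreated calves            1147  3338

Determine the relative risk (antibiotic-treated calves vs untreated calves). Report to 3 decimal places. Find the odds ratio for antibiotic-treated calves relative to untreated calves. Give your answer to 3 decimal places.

risk, antibiotic-treated calves = 103/819 = 0.1258
risk, untreated calves = 1147/4485 = 0.2557
RR = 0.1258 / 0.2557 = 0.492
OR = (103 × 3338) / (716 × 1147) = 343814/821252 ≈ 0.419

RR = 0.492; OR = 0.419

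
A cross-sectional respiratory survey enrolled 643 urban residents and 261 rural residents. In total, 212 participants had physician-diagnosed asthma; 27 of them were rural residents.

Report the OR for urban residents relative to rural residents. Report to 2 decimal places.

urban residents with the outcome: 212 − 27 = 185
urban residents without the outcome: 643 − 185 = 458
rural residents without the outcome: 261 − 27 = 234
OR = (185 × 234) / (458 × 27) = 43290/12366 ≈ 3.50

3.50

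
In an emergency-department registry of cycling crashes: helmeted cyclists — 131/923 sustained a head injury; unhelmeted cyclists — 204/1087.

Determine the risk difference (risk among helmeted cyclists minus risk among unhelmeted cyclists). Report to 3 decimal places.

risk, helmeted cyclists = 131/923 = 0.1419
risk, unhelmeted cyclists = 204/1087 = 0.1877
risk difference = 0.1419 − 0.1877 = -0.046

RD: -0.046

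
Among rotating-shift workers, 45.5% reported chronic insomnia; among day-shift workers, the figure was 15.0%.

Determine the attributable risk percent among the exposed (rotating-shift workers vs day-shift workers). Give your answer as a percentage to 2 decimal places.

AR% = (0.4550 − 0.1500) / 0.4550 = 0.6703 → 67.03%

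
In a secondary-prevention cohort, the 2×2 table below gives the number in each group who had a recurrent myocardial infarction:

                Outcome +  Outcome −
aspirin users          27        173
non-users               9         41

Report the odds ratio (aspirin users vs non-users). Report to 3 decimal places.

OR = (27 × 41) / (173 × 9) = 1107/1557 ≈ 0.711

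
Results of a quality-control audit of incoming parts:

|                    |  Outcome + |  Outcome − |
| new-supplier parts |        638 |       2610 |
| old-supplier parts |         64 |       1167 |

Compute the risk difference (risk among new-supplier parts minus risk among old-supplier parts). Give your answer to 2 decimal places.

risk, new-supplier parts = 638/3248 = 0.1964
risk, old-supplier parts = 64/1231 = 0.0520
risk difference = 0.1964 − 0.0520 = 0.14

0.14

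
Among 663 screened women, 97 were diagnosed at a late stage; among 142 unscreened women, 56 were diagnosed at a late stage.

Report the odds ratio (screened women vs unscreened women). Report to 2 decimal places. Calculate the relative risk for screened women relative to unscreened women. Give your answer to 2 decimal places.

OR = (97 × 86) / (566 × 56) = 8342/31696 ≈ 0.26
risk, screened women = 97/663 = 0.1463
risk, unscreened women = 56/142 = 0.3944
RR = 0.1463 / 0.3944 = 0.37

OR = 0.26; RR = 0.37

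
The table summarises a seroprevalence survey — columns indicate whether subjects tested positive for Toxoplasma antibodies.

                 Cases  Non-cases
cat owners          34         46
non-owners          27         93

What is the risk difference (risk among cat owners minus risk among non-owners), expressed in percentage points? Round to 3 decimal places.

risk, cat owners = 34/80 = 0.4250
risk, non-owners = 27/120 = 0.2250
risk difference = 0.4250 − 0.2250 = 0.2000 → 20.000 percentage points

20.000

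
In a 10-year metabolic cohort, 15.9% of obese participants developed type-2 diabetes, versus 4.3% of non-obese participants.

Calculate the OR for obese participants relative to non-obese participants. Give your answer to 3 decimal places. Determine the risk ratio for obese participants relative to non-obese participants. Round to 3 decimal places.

OR = 4.208; RR = 3.698

odds, obese participants = 0.15900/0.84100 = 0.18906
odds, non-obese participants = 0.04300/0.95700 = 0.04493
OR = 0.18906 / 0.04493 = 4.208
RR = 0.15900 / 0.04300 = 3.698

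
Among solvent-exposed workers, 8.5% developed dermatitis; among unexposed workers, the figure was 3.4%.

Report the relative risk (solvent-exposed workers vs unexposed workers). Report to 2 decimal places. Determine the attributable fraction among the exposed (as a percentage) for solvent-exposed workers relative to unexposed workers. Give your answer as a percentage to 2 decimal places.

RR = 0.08500 / 0.03400 = 2.50
AR% = (0.08500 − 0.03400) / 0.08500 = 0.6000 → 60.00%

RR = 2.50; AR% = 60.00%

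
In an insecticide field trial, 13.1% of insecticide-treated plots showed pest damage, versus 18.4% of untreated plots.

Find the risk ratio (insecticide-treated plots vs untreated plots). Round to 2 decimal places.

RR = 0.1310 / 0.1840 = 0.71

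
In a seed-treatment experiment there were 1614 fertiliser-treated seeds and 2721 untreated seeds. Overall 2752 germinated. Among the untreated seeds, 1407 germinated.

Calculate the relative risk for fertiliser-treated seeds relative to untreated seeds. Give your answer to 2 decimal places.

RR: 1.61

fertiliser-treated seeds with the outcome: 2752 − 1407 = 1345
fertiliser-treated seeds without the outcome: 1614 − 1345 = 269
untreated seeds without the outcome: 2721 − 1407 = 1314
risk, fertiliser-treated seeds = 1345/1614 = 0.8333
risk, untreated seeds = 1407/2721 = 0.5171
RR = 0.8333 / 0.5171 = 1.61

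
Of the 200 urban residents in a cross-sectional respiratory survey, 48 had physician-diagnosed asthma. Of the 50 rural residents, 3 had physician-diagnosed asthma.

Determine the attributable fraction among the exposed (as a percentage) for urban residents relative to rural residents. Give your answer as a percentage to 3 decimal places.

risk, urban residents = 48/200 = 0.2400
risk, rural residents = 3/50 = 0.0600
AR% = (0.2400 − 0.0600) / 0.2400 = 0.7500 → 75.000%

AR% ≈ 75.000%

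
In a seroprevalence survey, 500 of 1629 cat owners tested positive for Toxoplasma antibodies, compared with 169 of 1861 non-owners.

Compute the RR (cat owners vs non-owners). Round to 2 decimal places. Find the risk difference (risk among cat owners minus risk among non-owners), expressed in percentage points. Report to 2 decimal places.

RR = 3.38; RD = 21.61

risk, cat owners = 500/1629 = 0.3069
risk, non-owners = 169/1861 = 0.0908
RR = 0.3069 / 0.0908 = 3.38
risk difference = 0.3069 − 0.0908 = 0.2161 → 21.61 percentage points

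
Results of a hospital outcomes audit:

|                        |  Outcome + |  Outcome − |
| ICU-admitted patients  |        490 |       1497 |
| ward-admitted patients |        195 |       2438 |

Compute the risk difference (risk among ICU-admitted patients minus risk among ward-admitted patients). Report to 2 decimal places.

RD: 0.17

risk, ICU-admitted patients = 490/1987 = 0.2466
risk, ward-admitted patients = 195/2633 = 0.0741
risk difference = 0.2466 − 0.0741 = 0.17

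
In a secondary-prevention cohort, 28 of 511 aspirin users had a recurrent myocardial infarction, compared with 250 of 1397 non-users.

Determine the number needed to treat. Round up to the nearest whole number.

NNT: 9

risk, aspirin users = 28/511 = 0.054795
risk, non-users = 250/1397 = 0.178955
absolute risk difference = 0.124160
1 / 0.124160 = 8.054 → round up → 9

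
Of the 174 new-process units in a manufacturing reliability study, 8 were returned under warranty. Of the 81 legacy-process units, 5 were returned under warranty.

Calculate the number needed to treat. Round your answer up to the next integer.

risk, new-process units = 8/174 = 0.045977
risk, legacy-process units = 5/81 = 0.061728
absolute risk difference = 0.015751
1 / 0.015751 = 63.488 → round up → 64

NNT = 64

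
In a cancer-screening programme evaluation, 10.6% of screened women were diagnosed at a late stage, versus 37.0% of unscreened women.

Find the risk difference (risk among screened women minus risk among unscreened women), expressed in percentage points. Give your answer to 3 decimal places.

risk difference = 0.1060 − 0.3700 = -0.2640 → -26.400 percentage points

RD = -26.400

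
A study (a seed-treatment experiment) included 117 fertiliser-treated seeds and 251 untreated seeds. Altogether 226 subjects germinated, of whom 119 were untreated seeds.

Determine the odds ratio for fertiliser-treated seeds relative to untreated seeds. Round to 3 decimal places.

OR: 11.869

fertiliser-treated seeds with the outcome: 226 − 119 = 107
fertiliser-treated seeds without the outcome: 117 − 107 = 10
untreated seeds without the outcome: 251 − 119 = 132
OR = (107 × 132) / (10 × 119) = 14124/1190 ≈ 11.869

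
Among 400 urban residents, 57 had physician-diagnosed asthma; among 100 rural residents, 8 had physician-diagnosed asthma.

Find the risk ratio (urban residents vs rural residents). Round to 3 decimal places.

RR: 1.781

risk, urban residents = 57/400 = 0.1425
risk, rural residents = 8/100 = 0.0800
RR = 0.1425 / 0.0800 = 1.781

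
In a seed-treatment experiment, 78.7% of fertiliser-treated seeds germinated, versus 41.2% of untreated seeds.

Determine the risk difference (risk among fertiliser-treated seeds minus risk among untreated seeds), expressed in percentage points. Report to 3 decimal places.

RD: 37.500

risk difference = 0.7870 − 0.4120 = 0.3750 → 37.500 percentage points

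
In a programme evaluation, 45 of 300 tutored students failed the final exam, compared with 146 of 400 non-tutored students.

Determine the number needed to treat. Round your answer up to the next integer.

5

risk, tutored students = 45/300 = 0.150000
risk, non-tutored students = 146/400 = 0.365000
absolute risk difference = 0.215000
1 / 0.215000 = 4.651 → round up → 5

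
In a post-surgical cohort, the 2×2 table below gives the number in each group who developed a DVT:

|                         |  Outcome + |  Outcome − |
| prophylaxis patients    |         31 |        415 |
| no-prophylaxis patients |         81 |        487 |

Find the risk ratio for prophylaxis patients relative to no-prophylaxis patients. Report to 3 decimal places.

risk, prophylaxis patients = 31/446 = 0.0695
risk, no-prophylaxis patients = 81/568 = 0.1426
RR = 0.0695 / 0.1426 = 0.487

0.487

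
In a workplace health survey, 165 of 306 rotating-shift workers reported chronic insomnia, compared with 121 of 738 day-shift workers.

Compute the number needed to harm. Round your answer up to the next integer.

NNH ≈ 3

risk, rotating-shift workers = 165/306 = 0.539216
risk, day-shift workers = 121/738 = 0.163957
absolute risk difference = 0.375259
1 / 0.375259 = 2.665 → round up → 3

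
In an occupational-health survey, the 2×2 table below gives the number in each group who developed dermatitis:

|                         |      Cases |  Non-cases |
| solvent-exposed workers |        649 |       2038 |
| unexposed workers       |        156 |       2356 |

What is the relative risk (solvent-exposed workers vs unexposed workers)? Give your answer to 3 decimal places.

3.889

risk, solvent-exposed workers = 649/2687 = 0.2415
risk, unexposed workers = 156/2512 = 0.0621
RR = 0.2415 / 0.0621 = 3.889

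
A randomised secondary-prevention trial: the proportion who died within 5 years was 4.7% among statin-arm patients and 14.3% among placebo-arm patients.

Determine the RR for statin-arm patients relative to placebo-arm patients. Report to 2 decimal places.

RR = 0.04700 / 0.14300 = 0.33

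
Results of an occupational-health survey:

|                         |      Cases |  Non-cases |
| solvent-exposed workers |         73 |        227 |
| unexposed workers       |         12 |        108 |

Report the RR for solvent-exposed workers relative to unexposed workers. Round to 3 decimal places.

risk, solvent-exposed workers = 73/300 = 0.2433
risk, unexposed workers = 12/120 = 0.1000
RR = 0.2433 / 0.1000 = 2.433

2.433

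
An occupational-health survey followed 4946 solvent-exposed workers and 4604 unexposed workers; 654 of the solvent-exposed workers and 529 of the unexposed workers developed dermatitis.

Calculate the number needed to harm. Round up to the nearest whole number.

risk, solvent-exposed workers = 654/4946 = 0.132228
risk, unexposed workers = 529/4604 = 0.114900
absolute risk difference = 0.017328
1 / 0.017328 = 57.710 → round up → 58

58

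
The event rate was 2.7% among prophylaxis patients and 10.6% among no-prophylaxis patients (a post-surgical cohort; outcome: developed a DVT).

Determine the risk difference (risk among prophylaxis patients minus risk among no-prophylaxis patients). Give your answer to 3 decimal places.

risk difference = 0.02700 − 0.10600 = -0.079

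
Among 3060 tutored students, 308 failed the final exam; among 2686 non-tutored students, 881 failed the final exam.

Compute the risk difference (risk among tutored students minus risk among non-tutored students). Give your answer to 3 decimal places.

-0.227

risk, tutored students = 308/3060 = 0.1007
risk, non-tutored students = 881/2686 = 0.3280
risk difference = 0.1007 − 0.3280 = -0.227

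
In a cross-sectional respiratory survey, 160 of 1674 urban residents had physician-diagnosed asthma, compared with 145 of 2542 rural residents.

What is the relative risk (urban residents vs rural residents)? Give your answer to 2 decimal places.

risk, urban residents = 160/1674 = 0.0956
risk, rural residents = 145/2542 = 0.0570
RR = 0.0956 / 0.0570 = 1.68

RR = 1.68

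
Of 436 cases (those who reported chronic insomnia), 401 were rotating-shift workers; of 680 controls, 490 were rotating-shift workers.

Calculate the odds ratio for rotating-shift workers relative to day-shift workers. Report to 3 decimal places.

4.443

odds, rotating-shift workers = 401/490 = 0.8184
odds, day-shift workers = 35/190 = 0.1842
OR = 0.8184 / 0.1842 = 4.443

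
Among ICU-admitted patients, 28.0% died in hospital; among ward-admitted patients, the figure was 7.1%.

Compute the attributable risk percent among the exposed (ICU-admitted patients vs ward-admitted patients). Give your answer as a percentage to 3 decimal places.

AR% = (0.2800 − 0.0710) / 0.2800 = 0.7464 → 74.643%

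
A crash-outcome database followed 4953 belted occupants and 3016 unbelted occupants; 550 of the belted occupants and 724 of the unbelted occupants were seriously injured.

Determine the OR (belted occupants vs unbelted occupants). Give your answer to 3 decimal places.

OR = (550 × 2292) / (4403 × 724) = 1260600/3187772 ≈ 0.395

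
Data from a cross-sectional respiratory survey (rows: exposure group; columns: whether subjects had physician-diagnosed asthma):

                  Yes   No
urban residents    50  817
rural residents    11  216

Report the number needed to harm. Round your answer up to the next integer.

risk, urban residents = 50/867 = 0.057670
risk, rural residents = 11/227 = 0.048458
absolute risk difference = 0.009212
1 / 0.009212 = 108.554 → round up → 109

109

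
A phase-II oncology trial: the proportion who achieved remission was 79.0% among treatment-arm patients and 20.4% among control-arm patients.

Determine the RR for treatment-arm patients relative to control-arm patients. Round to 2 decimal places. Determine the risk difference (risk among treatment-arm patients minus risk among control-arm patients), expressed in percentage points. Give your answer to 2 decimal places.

RR = 3.87; RD = 58.60

RR = 0.7900 / 0.2040 = 3.87
risk difference = 0.7900 − 0.2040 = 0.5860 → 58.60 percentage points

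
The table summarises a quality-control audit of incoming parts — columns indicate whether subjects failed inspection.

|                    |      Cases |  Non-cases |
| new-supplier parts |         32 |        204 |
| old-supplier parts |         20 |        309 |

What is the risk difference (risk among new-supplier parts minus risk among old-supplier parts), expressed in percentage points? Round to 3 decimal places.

RD ≈ 7.480

risk, new-supplier parts = 32/236 = 0.1356
risk, old-supplier parts = 20/329 = 0.0608
risk difference = 0.1356 − 0.0608 = 0.0748 → 7.480 percentage points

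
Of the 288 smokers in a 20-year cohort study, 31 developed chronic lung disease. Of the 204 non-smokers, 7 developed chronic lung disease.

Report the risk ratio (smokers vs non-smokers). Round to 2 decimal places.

RR = 3.14

risk, smokers = 31/288 = 0.10764
risk, non-smokers = 7/204 = 0.03431
RR = 0.10764 / 0.03431 = 3.14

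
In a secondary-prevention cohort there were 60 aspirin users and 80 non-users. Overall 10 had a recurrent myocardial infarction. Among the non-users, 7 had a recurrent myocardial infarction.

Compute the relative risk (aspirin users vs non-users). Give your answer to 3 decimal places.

RR = 0.571

aspirin users with the outcome: 10 − 7 = 3
aspirin users without the outcome: 60 − 3 = 57
non-users without the outcome: 80 − 7 = 73
risk, aspirin users = 3/60 = 0.0500
risk, non-users = 7/80 = 0.0875
RR = 0.0500 / 0.0875 = 0.571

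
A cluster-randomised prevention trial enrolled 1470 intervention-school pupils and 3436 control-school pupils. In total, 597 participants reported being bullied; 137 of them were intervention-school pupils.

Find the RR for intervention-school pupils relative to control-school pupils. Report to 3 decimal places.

intervention-school pupils without the outcome: 1470 − 137 = 1333
control-school pupils with the outcome: 597 − 137 = 460
control-school pupils without the outcome: 3436 − 460 = 2976
risk, intervention-school pupils = 137/1470 = 0.0932
risk, control-school pupils = 460/3436 = 0.1339
RR = 0.0932 / 0.1339 = 0.696

0.696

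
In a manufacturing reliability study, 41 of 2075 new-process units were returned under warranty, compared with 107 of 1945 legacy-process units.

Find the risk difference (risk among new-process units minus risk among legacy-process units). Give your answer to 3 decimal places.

RD: -0.035

risk, new-process units = 41/2075 = 0.01976
risk, legacy-process units = 107/1945 = 0.05501
risk difference = 0.01976 − 0.05501 = -0.035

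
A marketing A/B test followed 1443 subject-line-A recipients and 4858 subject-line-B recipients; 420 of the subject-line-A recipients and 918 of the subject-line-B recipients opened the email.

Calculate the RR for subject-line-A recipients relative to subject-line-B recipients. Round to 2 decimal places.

risk, subject-line-A recipients = 420/1443 = 0.2911
risk, subject-line-B recipients = 918/4858 = 0.1890
RR = 0.2911 / 0.1890 = 1.54

1.54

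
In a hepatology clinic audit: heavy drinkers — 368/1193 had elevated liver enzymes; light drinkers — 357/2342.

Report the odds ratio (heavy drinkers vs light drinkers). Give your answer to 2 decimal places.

2.48

odds, heavy drinkers = 368/825 = 0.4461
odds, light drinkers = 357/1985 = 0.1798
OR = 0.4461 / 0.1798 = 2.48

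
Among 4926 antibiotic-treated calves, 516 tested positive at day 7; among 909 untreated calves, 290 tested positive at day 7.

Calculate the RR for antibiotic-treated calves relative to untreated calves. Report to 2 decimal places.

RR = 0.33

risk, antibiotic-treated calves = 516/4926 = 0.1048
risk, untreated calves = 290/909 = 0.3190
RR = 0.1048 / 0.3190 = 0.33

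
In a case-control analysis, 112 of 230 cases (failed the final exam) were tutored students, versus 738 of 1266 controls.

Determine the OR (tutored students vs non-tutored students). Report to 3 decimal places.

OR = (112 × 528) / (738 × 118) = 59136/87084 ≈ 0.679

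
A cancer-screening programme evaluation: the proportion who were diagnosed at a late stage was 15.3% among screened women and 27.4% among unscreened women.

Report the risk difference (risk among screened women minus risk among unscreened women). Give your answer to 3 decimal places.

risk difference = 0.1530 − 0.2740 = -0.121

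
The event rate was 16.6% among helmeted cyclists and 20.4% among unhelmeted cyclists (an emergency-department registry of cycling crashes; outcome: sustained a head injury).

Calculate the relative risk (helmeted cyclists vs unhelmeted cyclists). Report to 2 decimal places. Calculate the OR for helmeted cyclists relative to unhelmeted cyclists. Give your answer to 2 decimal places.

RR = 0.81; OR = 0.78

RR = 0.1660 / 0.2040 = 0.81
odds, helmeted cyclists = 0.1660/0.8340 = 0.1990
odds, unhelmeted cyclists = 0.2040/0.7960 = 0.2563
OR = 0.1990 / 0.2563 = 0.78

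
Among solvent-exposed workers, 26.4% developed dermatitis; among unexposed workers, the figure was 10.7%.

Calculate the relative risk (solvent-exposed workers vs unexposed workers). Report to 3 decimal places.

RR = 0.2640 / 0.1070 = 2.467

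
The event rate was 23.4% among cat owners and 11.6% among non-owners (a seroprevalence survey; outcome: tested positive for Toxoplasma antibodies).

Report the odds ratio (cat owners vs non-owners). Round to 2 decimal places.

odds, cat owners = 0.2340/0.7660 = 0.3055
odds, non-owners = 0.1160/0.8840 = 0.1312
OR = 0.3055 / 0.1312 = 2.33

OR: 2.33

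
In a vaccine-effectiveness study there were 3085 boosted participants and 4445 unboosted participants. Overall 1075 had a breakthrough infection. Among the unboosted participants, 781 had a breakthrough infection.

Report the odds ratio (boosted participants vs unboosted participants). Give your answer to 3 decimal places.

boosted participants with the outcome: 1075 − 781 = 294
boosted participants without the outcome: 3085 − 294 = 2791
unboosted participants without the outcome: 4445 − 781 = 3664
odds, boosted participants = 294/2791 = 0.1053
odds, unboosted participants = 781/3664 = 0.2132
OR = 0.1053 / 0.2132 = 0.494

OR = 0.494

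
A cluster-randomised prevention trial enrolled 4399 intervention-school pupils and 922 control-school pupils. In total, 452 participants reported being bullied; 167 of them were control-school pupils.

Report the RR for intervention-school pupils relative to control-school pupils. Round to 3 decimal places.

RR = 0.358

intervention-school pupils with the outcome: 452 − 167 = 285
intervention-school pupils without the outcome: 4399 − 285 = 4114
control-school pupils without the outcome: 922 − 167 = 755
risk, intervention-school pupils = 285/4399 = 0.0648
risk, control-school pupils = 167/922 = 0.1811
RR = 0.0648 / 0.1811 = 0.358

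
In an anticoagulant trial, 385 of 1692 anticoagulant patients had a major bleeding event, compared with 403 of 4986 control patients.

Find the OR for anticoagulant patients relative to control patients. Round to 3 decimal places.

OR = (385 × 4583) / (1307 × 403) = 1764455/526721 ≈ 3.350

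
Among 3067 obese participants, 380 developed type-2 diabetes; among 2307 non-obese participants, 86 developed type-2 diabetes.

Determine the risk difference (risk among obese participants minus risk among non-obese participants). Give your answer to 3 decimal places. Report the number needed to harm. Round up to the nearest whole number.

risk, obese participants = 380/3067 = 0.12390
risk, non-obese participants = 86/2307 = 0.03728
risk difference = 0.12390 − 0.03728 = 0.087
absolute risk difference = 0.086622
1 / 0.086622 = 11.544 → round up → 12

RD = 0.087; NNH = 12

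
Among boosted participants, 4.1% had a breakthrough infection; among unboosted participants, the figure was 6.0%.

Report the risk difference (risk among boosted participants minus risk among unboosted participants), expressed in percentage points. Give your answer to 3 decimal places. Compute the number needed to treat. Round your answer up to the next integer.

RD = -1.900; NNT = 53

risk difference = 0.04100 − 0.06000 = -0.01900 → -1.900 percentage points
absolute risk difference = 0.019000
1 / 0.019000 = 52.632 → round up → 53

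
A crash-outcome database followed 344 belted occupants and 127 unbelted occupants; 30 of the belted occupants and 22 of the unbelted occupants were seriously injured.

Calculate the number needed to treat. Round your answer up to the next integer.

risk, belted occupants = 30/344 = 0.087209
risk, unbelted occupants = 22/127 = 0.173228
absolute risk difference = 0.086019
1 / 0.086019 = 11.625 → round up → 12

12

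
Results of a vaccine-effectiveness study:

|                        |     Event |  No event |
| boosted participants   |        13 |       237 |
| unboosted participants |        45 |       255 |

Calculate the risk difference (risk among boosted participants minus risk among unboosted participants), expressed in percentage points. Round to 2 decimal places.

risk, boosted participants = 13/250 = 0.0520
risk, unboosted participants = 45/300 = 0.1500
risk difference = 0.0520 − 0.1500 = -0.0980 → -9.80 percentage points

-9.80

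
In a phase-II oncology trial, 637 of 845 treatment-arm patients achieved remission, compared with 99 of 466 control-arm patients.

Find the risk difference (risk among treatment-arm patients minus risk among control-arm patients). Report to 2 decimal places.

risk, treatment-arm patients = 637/845 = 0.7538
risk, control-arm patients = 99/466 = 0.2124
risk difference = 0.7538 − 0.2124 = 0.54

RD: 0.54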